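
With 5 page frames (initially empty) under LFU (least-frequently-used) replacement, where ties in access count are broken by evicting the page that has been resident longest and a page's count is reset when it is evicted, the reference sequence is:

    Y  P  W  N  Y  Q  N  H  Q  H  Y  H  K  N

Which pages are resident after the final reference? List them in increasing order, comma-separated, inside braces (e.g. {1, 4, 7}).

{H, K, N, Q, Y}

Y: fault, frames [Y]
P: fault, frames [Y, P]
W: fault, frames [Y, P, W]
N: fault, frames [Y, P, W, N]
Y: hit
Q: fault, frames [Y, P, W, N, Q]
N: hit
H: fault, evict P, frames [Y, W, N, Q, H]
Q: hit
H: hit
Y: hit
H: hit
K: fault, evict W, frames [Y, N, Q, H, K]
N: hit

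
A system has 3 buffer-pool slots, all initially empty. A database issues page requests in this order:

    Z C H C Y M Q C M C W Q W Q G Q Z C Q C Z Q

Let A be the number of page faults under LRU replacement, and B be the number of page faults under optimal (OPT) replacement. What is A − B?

3

Under LRU: F F F . F F F F . . F F . . F . F F . . . . → 12 faults.
Under OPT: F F F . F F F . . . F . . . F . F . . . . . → 9 faults.
A − B = 12 − 9 = 3.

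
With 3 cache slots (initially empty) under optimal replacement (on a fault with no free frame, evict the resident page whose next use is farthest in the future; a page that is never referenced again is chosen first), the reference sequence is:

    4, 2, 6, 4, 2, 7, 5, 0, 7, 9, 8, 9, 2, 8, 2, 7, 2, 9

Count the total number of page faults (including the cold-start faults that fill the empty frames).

4: miss, frames [4]
2: miss, frames [4, 2]
6: miss, frames [4, 2, 6]
4: hit
2: hit
7: miss, evict 6, frames [4, 2, 7]
5: miss, evict 4, frames [2, 7, 5]
0: miss, evict 5, frames [2, 7, 0]
7: hit
9: miss, evict 0, frames [2, 7, 9]
8: miss, evict 7, frames [2, 9, 8]
9: hit
2: hit
8: hit
2: hit
7: miss, evict 8, frames [2, 9, 7]
2: hit
9: hit
Page faults: 9.

9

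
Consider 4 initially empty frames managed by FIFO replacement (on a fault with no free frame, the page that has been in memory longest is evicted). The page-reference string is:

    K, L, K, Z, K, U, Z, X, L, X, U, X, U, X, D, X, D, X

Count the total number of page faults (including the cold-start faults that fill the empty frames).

K -> miss, frames [K]
L -> miss, frames [K, L]
K -> hit
Z -> miss, frames [K, L, Z]
K -> hit
U -> miss, frames [K, L, Z, U]
Z -> hit
X -> miss, evict K, frames [L, Z, U, X]
L -> hit
X -> hit
U -> hit
X -> hit
U -> hit
X -> hit
D -> miss, evict L, frames [Z, U, X, D]
X -> hit
D -> hit
X -> hit
Page faults: 6.

6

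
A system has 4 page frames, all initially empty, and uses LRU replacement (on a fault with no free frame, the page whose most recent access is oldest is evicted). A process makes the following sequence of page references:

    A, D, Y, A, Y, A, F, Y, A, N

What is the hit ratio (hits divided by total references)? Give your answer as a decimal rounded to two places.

0.50

A -> fault, frames [A]
D -> fault, frames [A, D]
Y -> fault, frames [A, D, Y]
A -> hit
Y -> hit
A -> hit
F -> fault, frames [D, Y, A, F]
Y -> hit
A -> hit
N -> fault, evict D, frames [F, Y, A, N]
Hits: 5 of 10 references → 5/10 = 0.5000.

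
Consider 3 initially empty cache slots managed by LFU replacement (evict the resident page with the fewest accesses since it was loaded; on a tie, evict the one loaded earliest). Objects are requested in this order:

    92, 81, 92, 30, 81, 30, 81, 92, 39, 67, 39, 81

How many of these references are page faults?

6

92 -> fault, frames [92]
81 -> fault, frames [92, 81]
92 -> hit
30 -> fault, frames [92, 81, 30]
81 -> hit
30 -> hit
81 -> hit
92 -> hit
39 -> fault, evict 30, frames [92, 81, 39]
67 -> fault, evict 39, frames [92, 81, 67]
39 -> fault, evict 67, frames [92, 81, 39]
81 -> hit
Page faults: 6.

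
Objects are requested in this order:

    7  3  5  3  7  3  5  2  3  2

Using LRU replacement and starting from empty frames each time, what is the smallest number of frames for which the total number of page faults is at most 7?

f=1: 10 faults
f=2: 7 faults
f=3: 4 faults
f=4: 4 faults
Smallest f with faults ≤ 7 is 2.

2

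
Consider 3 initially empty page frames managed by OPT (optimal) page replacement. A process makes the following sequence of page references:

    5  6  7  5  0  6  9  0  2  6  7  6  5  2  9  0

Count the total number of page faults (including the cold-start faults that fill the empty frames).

5: fault, frames [5]
6: fault, frames [5, 6]
7: fault, frames [5, 6, 7]
5: hit
0: fault, evict 5, frames [6, 7, 0]
6: hit
9: fault, evict 7, frames [6, 0, 9]
0: hit
2: fault, evict 0, frames [6, 9, 2]
6: hit
7: fault, evict 9, frames [6, 2, 7]
6: hit
5: fault, evict 7, frames [6, 2, 5]
2: hit
9: fault, evict 5, frames [6, 2, 9]
0: fault, evict 9, frames [6, 2, 0]
Page faults: 10.

10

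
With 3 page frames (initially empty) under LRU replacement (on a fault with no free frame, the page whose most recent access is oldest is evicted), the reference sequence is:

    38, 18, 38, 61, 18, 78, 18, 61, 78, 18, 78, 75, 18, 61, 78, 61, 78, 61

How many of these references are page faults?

38: fault, frames [38]
18: fault, frames [38, 18]
38: hit
61: fault, frames [18, 38, 61]
18: hit
78: fault, evict 38, frames [61, 18, 78]
18: hit
61: hit
78: hit
18: hit
78: hit
75: fault, evict 61, frames [18, 78, 75]
18: hit
61: fault, evict 78, frames [75, 18, 61]
78: fault, evict 75, frames [18, 61, 78]
61: hit
78: hit
61: hit
Page faults: 7.

7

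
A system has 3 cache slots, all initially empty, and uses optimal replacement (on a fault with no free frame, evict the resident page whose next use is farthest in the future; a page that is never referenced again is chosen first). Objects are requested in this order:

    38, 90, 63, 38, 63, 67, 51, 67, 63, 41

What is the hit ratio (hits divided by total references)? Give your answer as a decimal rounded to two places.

0.40

38: miss, frames (38)
90: miss, frames (38 90)
63: miss, frames (38 90 63)
38: hit
63: hit
67: miss, evict 90, frames (38 63 67)
51: miss, evict 38, frames (63 67 51)
67: hit
63: hit
41: miss, evict 51, frames (63 67 41)
Hits: 4 of 10 references → 4/10 = 0.4000.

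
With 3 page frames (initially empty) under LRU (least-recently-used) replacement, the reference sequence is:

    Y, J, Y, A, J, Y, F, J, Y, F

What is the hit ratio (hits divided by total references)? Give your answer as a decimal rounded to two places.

0.60

Y -> fault, frames (Y)
J -> fault, frames (Y J)
Y -> hit
A -> fault, frames (J Y A)
J -> hit
Y -> hit
F -> fault, evict A, frames (J Y F)
J -> hit
Y -> hit
F -> hit
Hits: 6 of 10 references → 6/10 = 0.6000.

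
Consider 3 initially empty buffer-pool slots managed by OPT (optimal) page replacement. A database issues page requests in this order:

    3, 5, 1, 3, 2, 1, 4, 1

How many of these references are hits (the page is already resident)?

3 -> miss, frames {3}
5 -> miss, frames {3,5}
1 -> miss, frames {3,5,1}
3 -> hit
2 -> miss, evict 5, frames {3,1,2}
1 -> hit
4 -> miss, evict 2, frames {3,1,4}
1 -> hit
Hits: 3.

3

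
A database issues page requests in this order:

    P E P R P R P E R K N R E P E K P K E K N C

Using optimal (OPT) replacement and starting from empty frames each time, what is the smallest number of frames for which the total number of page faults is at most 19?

2

f=1: 22 faults
f=2: 12 faults
f=3: 9 faults
f=4: 7 faults
f=5: 6 faults
f=6: 6 faults
Smallest f with faults ≤ 19 is 2.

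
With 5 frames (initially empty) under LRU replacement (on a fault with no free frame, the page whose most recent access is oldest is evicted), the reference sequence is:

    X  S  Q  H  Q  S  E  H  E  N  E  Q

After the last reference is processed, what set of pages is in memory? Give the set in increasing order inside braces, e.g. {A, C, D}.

{E, H, N, Q, S}

X: miss, frames {X}
S: miss, frames {X,S}
Q: miss, frames {X,S,Q}
H: miss, frames {X,S,Q,H}
Q: hit
S: hit
E: miss, frames {X,H,Q,S,E}
H: hit
E: hit
N: miss, evict X, frames {Q,S,H,E,N}
E: hit
Q: hit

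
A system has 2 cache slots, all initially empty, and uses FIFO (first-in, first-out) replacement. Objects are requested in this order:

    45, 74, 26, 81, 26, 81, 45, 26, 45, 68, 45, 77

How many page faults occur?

9

45 → fault, frames [45]
74 → fault, frames [45, 74]
26 → fault, evict 45, frames [74, 26]
81 → fault, evict 74, frames [26, 81]
26 → hit
81 → hit
45 → fault, evict 26, frames [81, 45]
26 → fault, evict 81, frames [45, 26]
45 → hit
68 → fault, evict 45, frames [26, 68]
45 → fault, evict 26, frames [68, 45]
77 → fault, evict 68, frames [45, 77]
Page faults: 9.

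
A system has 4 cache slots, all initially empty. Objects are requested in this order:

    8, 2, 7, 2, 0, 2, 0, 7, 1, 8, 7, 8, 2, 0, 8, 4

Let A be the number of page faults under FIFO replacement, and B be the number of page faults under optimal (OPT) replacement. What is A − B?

Under FIFO: F F F . F . . . F F . . F . . F → 8 faults.
Under OPT: F F F . F . . . F . . . . F . F → 7 faults.
A − B = 8 − 7 = 1.

1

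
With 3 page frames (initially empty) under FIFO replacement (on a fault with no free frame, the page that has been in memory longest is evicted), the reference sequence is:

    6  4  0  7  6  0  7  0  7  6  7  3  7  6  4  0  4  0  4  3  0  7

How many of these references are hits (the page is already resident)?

6: miss, frames {6}
4: miss, frames {6,4}
0: miss, frames {6,4,0}
7: miss, evict 6, frames {4,0,7}
6: miss, evict 4, frames {0,7,6}
0: hit
7: hit
0: hit
7: hit
6: hit
7: hit
3: miss, evict 0, frames {7,6,3}
7: hit
6: hit
4: miss, evict 7, frames {6,3,4}
0: miss, evict 6, frames {3,4,0}
4: hit
0: hit
4: hit
3: hit
0: hit
7: miss, evict 3, frames {4,0,7}
Hits: 13.

13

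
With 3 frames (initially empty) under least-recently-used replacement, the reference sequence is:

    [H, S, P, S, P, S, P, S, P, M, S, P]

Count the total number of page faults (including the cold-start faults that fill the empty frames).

H -> fault, frames [H]
S -> fault, frames [H, S]
P -> fault, frames [H, S, P]
S -> hit
P -> hit
S -> hit
P -> hit
S -> hit
P -> hit
M -> fault, evict H, frames [S, P, M]
S -> hit
P -> hit
Page faults: 4.

4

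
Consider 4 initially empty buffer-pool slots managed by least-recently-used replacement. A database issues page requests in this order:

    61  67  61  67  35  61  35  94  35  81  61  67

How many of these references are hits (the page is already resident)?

61: miss, frames [61]
67: miss, frames [61, 67]
61: hit
67: hit
35: miss, frames [61, 67, 35]
61: hit
35: hit
94: miss, frames [67, 61, 35, 94]
35: hit
81: miss, evict 67, frames [61, 94, 35, 81]
61: hit
67: miss, evict 94, frames [35, 81, 61, 67]
Hits: 6.

6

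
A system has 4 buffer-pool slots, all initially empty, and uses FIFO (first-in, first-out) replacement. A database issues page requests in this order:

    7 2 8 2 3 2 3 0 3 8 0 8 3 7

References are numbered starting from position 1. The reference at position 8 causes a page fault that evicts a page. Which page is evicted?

pos 1: 7 -> fault, frames {7}
pos 2: 2 -> fault, frames {7,2}
pos 3: 8 -> fault, frames {7,2,8}
pos 4: 2 -> hit
pos 5: 3 -> fault, frames {7,2,8,3}
pos 6: 2 -> hit
pos 7: 3 -> hit
pos 8: 0 -> fault, evict 7, frames {2,8,3,0}
At position 8, page 7 is evicted.

7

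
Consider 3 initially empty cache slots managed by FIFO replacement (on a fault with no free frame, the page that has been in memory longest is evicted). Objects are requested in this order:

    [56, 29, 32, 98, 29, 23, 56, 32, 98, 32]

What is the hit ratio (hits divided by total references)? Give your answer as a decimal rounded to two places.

56 → miss, frames [56]
29 → miss, frames [56, 29]
32 → miss, frames [56, 29, 32]
98 → miss, evict 56, frames [29, 32, 98]
29 → hit
23 → miss, evict 29, frames [32, 98, 23]
56 → miss, evict 32, frames [98, 23, 56]
32 → miss, evict 98, frames [23, 56, 32]
98 → miss, evict 23, frames [56, 32, 98]
32 → hit
Hits: 2 of 10 references → 2/10 = 0.2000.

0.20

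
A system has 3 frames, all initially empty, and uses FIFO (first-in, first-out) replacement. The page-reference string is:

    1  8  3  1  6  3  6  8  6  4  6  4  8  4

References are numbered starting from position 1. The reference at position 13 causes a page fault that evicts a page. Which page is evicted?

pos 1: 1: miss, frames [1]
pos 2: 8: miss, frames [1, 8]
pos 3: 3: miss, frames [1, 8, 3]
pos 4: 1: hit
pos 5: 6: miss, evict 1, frames [8, 3, 6]
pos 6: 3: hit
pos 7: 6: hit
pos 8: 8: hit
pos 9: 6: hit
pos 10: 4: miss, evict 8, frames [3, 6, 4]
pos 11: 6: hit
pos 12: 4: hit
pos 13: 8: miss, evict 3, frames [6, 4, 8]
At position 13, page 3 is evicted.

3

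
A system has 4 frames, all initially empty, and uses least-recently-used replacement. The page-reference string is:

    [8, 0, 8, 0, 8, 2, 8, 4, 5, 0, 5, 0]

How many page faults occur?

6

8 → fault, frames [8]
0 → fault, frames [8, 0]
8 → hit
0 → hit
8 → hit
2 → fault, frames [0, 8, 2]
8 → hit
4 → fault, frames [0, 2, 8, 4]
5 → fault, evict 0, frames [2, 8, 4, 5]
0 → fault, evict 2, frames [8, 4, 5, 0]
5 → hit
0 → hit
Page faults: 6.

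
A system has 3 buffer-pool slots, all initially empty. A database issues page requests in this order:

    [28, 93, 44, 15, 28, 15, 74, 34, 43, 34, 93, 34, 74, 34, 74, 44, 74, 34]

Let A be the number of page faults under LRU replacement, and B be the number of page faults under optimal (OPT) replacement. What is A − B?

Under LRU: F F F F F . F F F . F . F . . F . . → 11 faults.
Under OPT: F F F F . . F F F . . . F . . F . . → 9 faults.
A − B = 11 − 9 = 2.

2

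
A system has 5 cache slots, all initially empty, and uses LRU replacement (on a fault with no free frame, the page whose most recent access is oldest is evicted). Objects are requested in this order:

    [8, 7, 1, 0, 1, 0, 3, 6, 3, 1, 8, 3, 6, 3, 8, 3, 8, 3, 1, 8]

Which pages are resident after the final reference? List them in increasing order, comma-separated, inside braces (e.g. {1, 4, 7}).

{0, 1, 3, 6, 8}

8 → miss, frames (8)
7 → miss, frames (8 7)
1 → miss, frames (8 7 1)
0 → miss, frames (8 7 1 0)
1 → hit
0 → hit
3 → miss, frames (8 7 1 0 3)
6 → miss, evict 8, frames (7 1 0 3 6)
3 → hit
1 → hit
8 → miss, evict 7, frames (0 6 3 1 8)
3 → hit
6 → hit
3 → hit
8 → hit
3 → hit
8 → hit
3 → hit
1 → hit
8 → hit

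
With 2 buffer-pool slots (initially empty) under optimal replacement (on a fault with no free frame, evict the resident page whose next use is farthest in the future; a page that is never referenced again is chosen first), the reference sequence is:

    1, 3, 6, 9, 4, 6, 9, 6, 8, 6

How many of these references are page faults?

7

1 -> miss, frames (1)
3 -> miss, frames (1 3)
6 -> miss, evict 3, frames (1 6)
9 -> miss, evict 1, frames (6 9)
4 -> miss, evict 9, frames (6 4)
6 -> hit
9 -> miss, evict 4, frames (6 9)
6 -> hit
8 -> miss, evict 9, frames (6 8)
6 -> hit
Page faults: 7.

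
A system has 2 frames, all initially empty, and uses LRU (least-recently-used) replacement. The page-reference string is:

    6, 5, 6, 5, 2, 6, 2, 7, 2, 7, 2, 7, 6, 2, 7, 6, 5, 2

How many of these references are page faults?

6 -> miss, frames (6)
5 -> miss, frames (6 5)
6 -> hit
5 -> hit
2 -> miss, evict 6, frames (5 2)
6 -> miss, evict 5, frames (2 6)
2 -> hit
7 -> miss, evict 6, frames (2 7)
2 -> hit
7 -> hit
2 -> hit
7 -> hit
6 -> miss, evict 2, frames (7 6)
2 -> miss, evict 7, frames (6 2)
7 -> miss, evict 6, frames (2 7)
6 -> miss, evict 2, frames (7 6)
5 -> miss, evict 7, frames (6 5)
2 -> miss, evict 6, frames (5 2)
Page faults: 11.

11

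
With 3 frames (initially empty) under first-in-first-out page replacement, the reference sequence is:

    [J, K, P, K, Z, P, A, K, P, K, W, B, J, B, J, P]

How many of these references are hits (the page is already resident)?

J → fault, frames [J]
K → fault, frames [J, K]
P → fault, frames [J, K, P]
K → hit
Z → fault, evict J, frames [K, P, Z]
P → hit
A → fault, evict K, frames [P, Z, A]
K → fault, evict P, frames [Z, A, K]
P → fault, evict Z, frames [A, K, P]
K → hit
W → fault, evict A, frames [K, P, W]
B → fault, evict K, frames [P, W, B]
J → fault, evict P, frames [W, B, J]
B → hit
J → hit
P → fault, evict W, frames [B, J, P]
Hits: 5.

5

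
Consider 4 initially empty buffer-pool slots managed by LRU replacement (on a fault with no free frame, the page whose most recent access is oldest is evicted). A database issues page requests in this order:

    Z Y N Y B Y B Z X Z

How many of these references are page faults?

5

Z: fault, frames (Z)
Y: fault, frames (Z Y)
N: fault, frames (Z Y N)
Y: hit
B: fault, frames (Z N Y B)
Y: hit
B: hit
Z: hit
X: fault, evict N, frames (Y B Z X)
Z: hit
Page faults: 5.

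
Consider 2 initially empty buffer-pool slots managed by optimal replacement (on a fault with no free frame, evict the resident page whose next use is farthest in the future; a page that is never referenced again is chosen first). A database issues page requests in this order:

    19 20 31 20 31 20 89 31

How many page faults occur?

19: miss, frames {19}
20: miss, frames {19,20}
31: miss, evict 19, frames {20,31}
20: hit
31: hit
20: hit
89: miss, evict 20, frames {31,89}
31: hit
Page faults: 4.

4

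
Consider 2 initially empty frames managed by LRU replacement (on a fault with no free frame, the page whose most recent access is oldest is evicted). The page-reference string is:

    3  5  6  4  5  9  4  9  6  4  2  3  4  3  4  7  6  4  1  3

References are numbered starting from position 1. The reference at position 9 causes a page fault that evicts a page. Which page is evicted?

4

pos 1: 3 → miss, frames (3)
pos 2: 5 → miss, frames (3 5)
pos 3: 6 → miss, evict 3, frames (5 6)
pos 4: 4 → miss, evict 5, frames (6 4)
pos 5: 5 → miss, evict 6, frames (4 5)
pos 6: 9 → miss, evict 4, frames (5 9)
pos 7: 4 → miss, evict 5, frames (9 4)
pos 8: 9 → hit
pos 9: 6 → miss, evict 4, frames (9 6)
At position 9, page 4 is evicted.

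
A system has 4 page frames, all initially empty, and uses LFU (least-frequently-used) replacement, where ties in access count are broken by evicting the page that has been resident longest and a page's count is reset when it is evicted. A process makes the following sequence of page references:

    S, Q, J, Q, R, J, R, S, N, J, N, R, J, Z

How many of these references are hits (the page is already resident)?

S: miss, frames (S)
Q: miss, frames (S Q)
J: miss, frames (S Q J)
Q: hit
R: miss, frames (S Q J R)
J: hit
R: hit
S: hit
N: miss, evict S, frames (Q J R N)
J: hit
N: hit
R: hit
J: hit
Z: miss, evict Q, frames (J R N Z)
Hits: 8.

8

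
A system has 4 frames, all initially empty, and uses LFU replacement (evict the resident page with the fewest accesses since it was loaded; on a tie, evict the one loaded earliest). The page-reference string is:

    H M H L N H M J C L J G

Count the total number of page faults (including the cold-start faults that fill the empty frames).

H: miss, frames [H]
M: miss, frames [H, M]
H: hit
L: miss, frames [H, M, L]
N: miss, frames [H, M, L, N]
H: hit
M: hit
J: miss, evict L, frames [H, M, N, J]
C: miss, evict N, frames [H, M, J, C]
L: miss, evict J, frames [H, M, C, L]
J: miss, evict C, frames [H, M, L, J]
G: miss, evict L, frames [H, M, J, G]
Page faults: 9.

9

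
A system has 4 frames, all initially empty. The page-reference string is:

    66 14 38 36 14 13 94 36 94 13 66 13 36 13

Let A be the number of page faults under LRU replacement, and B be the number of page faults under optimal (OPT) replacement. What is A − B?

Under LRU: F F F F . F F . . . F . . . → 7 faults.
Under OPT: F F F F . F F . . . . . . . → 6 faults.
A − B = 7 − 6 = 1.

1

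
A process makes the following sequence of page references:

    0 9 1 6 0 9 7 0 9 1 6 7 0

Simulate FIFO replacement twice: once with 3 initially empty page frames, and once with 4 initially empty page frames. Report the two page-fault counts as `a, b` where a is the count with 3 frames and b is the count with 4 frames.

10, 11

3 frames: F F F F F F F . . F F . F → 10 faults.
4 frames: F F F F . . F F F F F F F → 11 faults.
11 > 10: adding a frame increased faults — Belady's anomaly.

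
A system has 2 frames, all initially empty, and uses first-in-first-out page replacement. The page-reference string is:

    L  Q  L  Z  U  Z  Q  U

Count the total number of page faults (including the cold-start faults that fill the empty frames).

L → fault, frames [L]
Q → fault, frames [L, Q]
L → hit
Z → fault, evict L, frames [Q, Z]
U → fault, evict Q, frames [Z, U]
Z → hit
Q → fault, evict Z, frames [U, Q]
U → hit
Page faults: 5.

5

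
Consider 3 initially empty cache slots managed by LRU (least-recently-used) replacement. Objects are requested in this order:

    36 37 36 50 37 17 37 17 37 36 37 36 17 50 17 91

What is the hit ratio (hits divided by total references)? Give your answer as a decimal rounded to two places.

36 → miss, frames [36]
37 → miss, frames [36, 37]
36 → hit
50 → miss, frames [37, 36, 50]
37 → hit
17 → miss, evict 36, frames [50, 37, 17]
37 → hit
17 → hit
37 → hit
36 → miss, evict 50, frames [17, 37, 36]
37 → hit
36 → hit
17 → hit
50 → miss, evict 37, frames [36, 17, 50]
17 → hit
91 → miss, evict 36, frames [50, 17, 91]
Hits: 9 of 16 references → 9/16 = 0.5625.

0.56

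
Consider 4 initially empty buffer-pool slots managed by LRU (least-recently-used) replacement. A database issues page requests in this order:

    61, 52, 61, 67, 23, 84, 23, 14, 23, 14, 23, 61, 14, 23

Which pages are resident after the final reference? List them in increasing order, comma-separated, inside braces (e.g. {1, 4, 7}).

61: miss, frames (61)
52: miss, frames (61 52)
61: hit
67: miss, frames (52 61 67)
23: miss, frames (52 61 67 23)
84: miss, evict 52, frames (61 67 23 84)
23: hit
14: miss, evict 61, frames (67 84 23 14)
23: hit
14: hit
23: hit
61: miss, evict 67, frames (84 14 23 61)
14: hit
23: hit

{14, 23, 61, 84}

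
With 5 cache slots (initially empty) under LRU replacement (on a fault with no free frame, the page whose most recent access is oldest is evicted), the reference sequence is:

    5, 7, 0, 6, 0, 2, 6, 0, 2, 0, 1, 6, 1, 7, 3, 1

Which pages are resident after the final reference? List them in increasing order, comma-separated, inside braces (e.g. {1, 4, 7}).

{0, 1, 3, 6, 7}

5: miss, frames [5]
7: miss, frames [5, 7]
0: miss, frames [5, 7, 0]
6: miss, frames [5, 7, 0, 6]
0: hit
2: miss, frames [5, 7, 6, 0, 2]
6: hit
0: hit
2: hit
0: hit
1: miss, evict 5, frames [7, 6, 2, 0, 1]
6: hit
1: hit
7: hit
3: miss, evict 2, frames [0, 6, 1, 7, 3]
1: hit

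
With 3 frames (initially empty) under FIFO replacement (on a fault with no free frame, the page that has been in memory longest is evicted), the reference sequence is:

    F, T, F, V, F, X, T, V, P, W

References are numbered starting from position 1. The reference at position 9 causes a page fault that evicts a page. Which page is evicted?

T

pos 1: F -> fault, frames (F)
pos 2: T -> fault, frames (F T)
pos 3: F -> hit
pos 4: V -> fault, frames (F T V)
pos 5: F -> hit
pos 6: X -> fault, evict F, frames (T V X)
pos 7: T -> hit
pos 8: V -> hit
pos 9: P -> fault, evict T, frames (V X P)
At position 9, page T is evicted.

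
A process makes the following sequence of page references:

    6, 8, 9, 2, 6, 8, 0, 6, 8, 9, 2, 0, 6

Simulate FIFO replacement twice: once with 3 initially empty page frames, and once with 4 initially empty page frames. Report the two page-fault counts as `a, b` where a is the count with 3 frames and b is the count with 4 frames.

3 frames: F F F F F F F . . F F . F → 10 faults.
4 frames: F F F F . . F F F F F F F → 11 faults.
11 > 10: adding a frame increased faults — Belady's anomaly.

10, 11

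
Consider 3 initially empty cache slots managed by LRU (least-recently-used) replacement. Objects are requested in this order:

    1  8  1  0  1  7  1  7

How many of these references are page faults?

4

1: fault, frames [1]
8: fault, frames [1, 8]
1: hit
0: fault, frames [8, 1, 0]
1: hit
7: fault, evict 8, frames [0, 1, 7]
1: hit
7: hit
Page faults: 4.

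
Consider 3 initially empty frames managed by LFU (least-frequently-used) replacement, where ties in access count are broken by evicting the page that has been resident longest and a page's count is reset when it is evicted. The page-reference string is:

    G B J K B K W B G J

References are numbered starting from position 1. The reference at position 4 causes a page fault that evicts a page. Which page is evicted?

pos 1: G: miss, frames [G]
pos 2: B: miss, frames [G, B]
pos 3: J: miss, frames [G, B, J]
pos 4: K: miss, evict G, frames [B, J, K]
At position 4, page G is evicted.

G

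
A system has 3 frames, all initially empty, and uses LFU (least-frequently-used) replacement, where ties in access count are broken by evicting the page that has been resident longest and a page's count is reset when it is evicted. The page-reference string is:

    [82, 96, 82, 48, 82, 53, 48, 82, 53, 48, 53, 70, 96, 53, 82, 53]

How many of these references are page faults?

6

82 → fault, frames (82)
96 → fault, frames (82 96)
82 → hit
48 → fault, frames (82 96 48)
82 → hit
53 → fault, evict 96, frames (82 48 53)
48 → hit
82 → hit
53 → hit
48 → hit
53 → hit
70 → fault, evict 48, frames (82 53 70)
96 → fault, evict 70, frames (82 53 96)
53 → hit
82 → hit
53 → hit
Page faults: 6.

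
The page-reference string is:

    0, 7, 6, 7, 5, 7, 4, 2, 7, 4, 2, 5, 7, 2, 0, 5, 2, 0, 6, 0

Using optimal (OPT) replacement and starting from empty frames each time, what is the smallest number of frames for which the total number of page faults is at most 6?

6

f=1: 20 faults
f=2: 13 faults
f=3: 9 faults
f=4: 8 faults
f=5: 7 faults
f=6: 6 faults
Smallest f with faults ≤ 6 is 6.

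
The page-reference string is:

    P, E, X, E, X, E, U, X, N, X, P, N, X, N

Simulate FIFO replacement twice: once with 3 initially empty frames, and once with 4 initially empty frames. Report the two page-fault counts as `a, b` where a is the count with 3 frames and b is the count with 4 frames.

3 frames: F F F . . . F . F . F . F . → 7 faults.
4 frames: F F F . . . F . F . F . . . → 6 faults.
6 < 7: adding a frame reduced faults, as is typical.

7, 6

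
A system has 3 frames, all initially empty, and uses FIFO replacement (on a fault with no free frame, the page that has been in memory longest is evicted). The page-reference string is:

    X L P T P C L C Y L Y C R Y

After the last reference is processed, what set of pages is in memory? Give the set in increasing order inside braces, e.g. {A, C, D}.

{L, R, Y}

X → miss, frames {X}
L → miss, frames {X,L}
P → miss, frames {X,L,P}
T → miss, evict X, frames {L,P,T}
P → hit
C → miss, evict L, frames {P,T,C}
L → miss, evict P, frames {T,C,L}
C → hit
Y → miss, evict T, frames {C,L,Y}
L → hit
Y → hit
C → hit
R → miss, evict C, frames {L,Y,R}
Y → hit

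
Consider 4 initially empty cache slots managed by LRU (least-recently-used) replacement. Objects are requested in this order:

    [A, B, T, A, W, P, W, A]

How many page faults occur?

5

A: fault, frames [A]
B: fault, frames [A, B]
T: fault, frames [A, B, T]
A: hit
W: fault, frames [B, T, A, W]
P: fault, evict B, frames [T, A, W, P]
W: hit
A: hit
Page faults: 5.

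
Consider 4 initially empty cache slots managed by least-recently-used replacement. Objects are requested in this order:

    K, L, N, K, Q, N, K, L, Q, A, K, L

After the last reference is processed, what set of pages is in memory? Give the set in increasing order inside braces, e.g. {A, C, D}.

{A, K, L, Q}

K → miss, frames {K}
L → miss, frames {K,L}
N → miss, frames {K,L,N}
K → hit
Q → miss, frames {L,N,K,Q}
N → hit
K → hit
L → hit
Q → hit
A → miss, evict N, frames {K,L,Q,A}
K → hit
L → hit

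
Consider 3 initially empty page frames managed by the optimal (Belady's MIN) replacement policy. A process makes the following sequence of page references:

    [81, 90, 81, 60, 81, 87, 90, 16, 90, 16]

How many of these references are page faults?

5

81: fault, frames (81)
90: fault, frames (81 90)
81: hit
60: fault, frames (81 90 60)
81: hit
87: fault, evict 60, frames (81 90 87)
90: hit
16: fault, evict 87, frames (81 90 16)
90: hit
16: hit
Page faults: 5.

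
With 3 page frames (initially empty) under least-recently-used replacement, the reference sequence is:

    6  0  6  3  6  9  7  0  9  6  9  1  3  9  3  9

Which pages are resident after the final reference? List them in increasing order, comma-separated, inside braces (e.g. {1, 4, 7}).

{1, 3, 9}

6 -> miss, frames {6}
0 -> miss, frames {6,0}
6 -> hit
3 -> miss, frames {0,6,3}
6 -> hit
9 -> miss, evict 0, frames {3,6,9}
7 -> miss, evict 3, frames {6,9,7}
0 -> miss, evict 6, frames {9,7,0}
9 -> hit
6 -> miss, evict 7, frames {0,9,6}
9 -> hit
1 -> miss, evict 0, frames {6,9,1}
3 -> miss, evict 6, frames {9,1,3}
9 -> hit
3 -> hit
9 -> hit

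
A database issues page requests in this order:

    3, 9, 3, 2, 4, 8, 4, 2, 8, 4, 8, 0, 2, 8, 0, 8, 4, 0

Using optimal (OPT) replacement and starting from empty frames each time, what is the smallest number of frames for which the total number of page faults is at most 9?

3

f=1: 18 faults
f=2: 11 faults
f=3: 7 faults
f=4: 6 faults
f=5: 6 faults
f=6: 6 faults
Smallest f with faults ≤ 9 is 3.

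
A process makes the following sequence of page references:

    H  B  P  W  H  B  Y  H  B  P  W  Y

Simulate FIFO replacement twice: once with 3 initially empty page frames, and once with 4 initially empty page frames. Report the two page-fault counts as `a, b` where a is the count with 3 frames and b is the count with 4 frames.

3 frames: F F F F F F F . . F F . → 9 faults.
4 frames: F F F F . . F F F F F F → 10 faults.
10 > 9: adding a frame increased faults — Belady's anomaly.

9, 10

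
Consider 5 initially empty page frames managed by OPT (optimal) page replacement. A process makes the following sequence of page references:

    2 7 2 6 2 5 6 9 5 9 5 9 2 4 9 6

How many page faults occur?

2 → fault, frames (2)
7 → fault, frames (2 7)
2 → hit
6 → fault, frames (2 7 6)
2 → hit
5 → fault, frames (2 7 6 5)
6 → hit
9 → fault, frames (2 7 6 5 9)
5 → hit
9 → hit
5 → hit
9 → hit
2 → hit
4 → fault, evict 5, frames (2 7 6 9 4)
9 → hit
6 → hit
Page faults: 6.

6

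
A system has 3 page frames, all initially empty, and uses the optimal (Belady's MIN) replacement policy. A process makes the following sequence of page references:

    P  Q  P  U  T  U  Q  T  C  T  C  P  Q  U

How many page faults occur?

P: fault, frames {P}
Q: fault, frames {P,Q}
P: hit
U: fault, frames {P,Q,U}
T: fault, evict P, frames {Q,U,T}
U: hit
Q: hit
T: hit
C: fault, evict U, frames {Q,T,C}
T: hit
C: hit
P: fault, evict C, frames {Q,T,P}
Q: hit
U: fault, evict P, frames {Q,T,U}
Page faults: 7.

7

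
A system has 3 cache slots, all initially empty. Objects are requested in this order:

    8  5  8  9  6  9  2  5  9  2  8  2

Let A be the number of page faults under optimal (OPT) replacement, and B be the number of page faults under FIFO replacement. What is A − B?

-3

Under OPT: F F . F F . F . . . F . → 6 faults.
Under FIFO: F F . F F . F F F . F F → 9 faults.
A − B = 6 − 9 = -3.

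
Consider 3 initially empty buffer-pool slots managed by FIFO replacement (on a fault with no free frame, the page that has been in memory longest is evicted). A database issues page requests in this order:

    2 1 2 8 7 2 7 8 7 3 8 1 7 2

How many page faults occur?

10

2: miss, frames {2}
1: miss, frames {2,1}
2: hit
8: miss, frames {2,1,8}
7: miss, evict 2, frames {1,8,7}
2: miss, evict 1, frames {8,7,2}
7: hit
8: hit
7: hit
3: miss, evict 8, frames {7,2,3}
8: miss, evict 7, frames {2,3,8}
1: miss, evict 2, frames {3,8,1}
7: miss, evict 3, frames {8,1,7}
2: miss, evict 8, frames {1,7,2}
Page faults: 10.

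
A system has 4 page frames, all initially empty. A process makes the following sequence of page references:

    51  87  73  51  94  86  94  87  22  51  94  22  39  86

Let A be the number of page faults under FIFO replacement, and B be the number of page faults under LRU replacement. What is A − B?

Under FIFO: F F F . F F . . F F . . F . → 8 faults.
Under LRU: F F F . F F . F F F . . F F → 10 faults.
A − B = 8 − 10 = -2.

-2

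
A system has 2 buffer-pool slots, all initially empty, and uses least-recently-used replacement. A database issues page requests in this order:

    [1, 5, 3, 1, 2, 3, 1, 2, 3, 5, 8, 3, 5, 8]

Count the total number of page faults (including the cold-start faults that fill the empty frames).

14

1 → miss, frames {1}
5 → miss, frames {1,5}
3 → miss, evict 1, frames {5,3}
1 → miss, evict 5, frames {3,1}
2 → miss, evict 3, frames {1,2}
3 → miss, evict 1, frames {2,3}
1 → miss, evict 2, frames {3,1}
2 → miss, evict 3, frames {1,2}
3 → miss, evict 1, frames {2,3}
5 → miss, evict 2, frames {3,5}
8 → miss, evict 3, frames {5,8}
3 → miss, evict 5, frames {8,3}
5 → miss, evict 8, frames {3,5}
8 → miss, evict 3, frames {5,8}
Page faults: 14.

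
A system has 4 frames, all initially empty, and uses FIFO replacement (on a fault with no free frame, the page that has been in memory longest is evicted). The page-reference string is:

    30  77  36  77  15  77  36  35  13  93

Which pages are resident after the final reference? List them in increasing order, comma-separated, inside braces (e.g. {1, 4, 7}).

30 → miss, frames [30]
77 → miss, frames [30, 77]
36 → miss, frames [30, 77, 36]
77 → hit
15 → miss, frames [30, 77, 36, 15]
77 → hit
36 → hit
35 → miss, evict 30, frames [77, 36, 15, 35]
13 → miss, evict 77, frames [36, 15, 35, 13]
93 → miss, evict 36, frames [15, 35, 13, 93]

{13, 15, 35, 93}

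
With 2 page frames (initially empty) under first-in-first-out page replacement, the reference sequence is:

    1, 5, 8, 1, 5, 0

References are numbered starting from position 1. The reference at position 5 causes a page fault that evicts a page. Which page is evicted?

pos 1: 1: fault, frames {1}
pos 2: 5: fault, frames {1,5}
pos 3: 8: fault, evict 1, frames {5,8}
pos 4: 1: fault, evict 5, frames {8,1}
pos 5: 5: fault, evict 8, frames {1,5}
At position 5, page 8 is evicted.

8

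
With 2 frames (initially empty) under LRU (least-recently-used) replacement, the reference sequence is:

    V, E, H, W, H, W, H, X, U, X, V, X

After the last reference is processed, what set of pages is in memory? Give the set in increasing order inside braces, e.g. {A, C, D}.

V: fault, frames {V}
E: fault, frames {V,E}
H: fault, evict V, frames {E,H}
W: fault, evict E, frames {H,W}
H: hit
W: hit
H: hit
X: fault, evict W, frames {H,X}
U: fault, evict H, frames {X,U}
X: hit
V: fault, evict U, frames {X,V}
X: hit

{V, X}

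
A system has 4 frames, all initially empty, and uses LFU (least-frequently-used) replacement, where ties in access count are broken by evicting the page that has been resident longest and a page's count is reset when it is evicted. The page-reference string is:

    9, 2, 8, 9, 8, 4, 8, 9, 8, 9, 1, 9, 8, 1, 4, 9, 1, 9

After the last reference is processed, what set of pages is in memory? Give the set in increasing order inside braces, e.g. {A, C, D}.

9: miss, frames [9]
2: miss, frames [9, 2]
8: miss, frames [9, 2, 8]
9: hit
8: hit
4: miss, frames [9, 2, 8, 4]
8: hit
9: hit
8: hit
9: hit
1: miss, evict 2, frames [9, 8, 4, 1]
9: hit
8: hit
1: hit
4: hit
9: hit
1: hit
9: hit

{1, 4, 8, 9}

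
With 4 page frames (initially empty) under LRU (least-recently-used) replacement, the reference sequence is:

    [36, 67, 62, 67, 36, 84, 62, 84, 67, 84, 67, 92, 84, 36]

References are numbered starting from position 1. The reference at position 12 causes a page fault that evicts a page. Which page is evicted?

pos 1: 36: fault, frames [36]
pos 2: 67: fault, frames [36, 67]
pos 3: 62: fault, frames [36, 67, 62]
pos 4: 67: hit
pos 5: 36: hit
pos 6: 84: fault, frames [62, 67, 36, 84]
pos 7: 62: hit
pos 8: 84: hit
pos 9: 67: hit
pos 10: 84: hit
pos 11: 67: hit
pos 12: 92: fault, evict 36, frames [62, 84, 67, 92]
At position 12, page 36 is evicted.

36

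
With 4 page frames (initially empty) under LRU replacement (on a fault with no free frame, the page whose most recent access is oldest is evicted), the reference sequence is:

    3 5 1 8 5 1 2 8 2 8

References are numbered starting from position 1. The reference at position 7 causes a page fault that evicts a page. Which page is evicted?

pos 1: 3 -> fault, frames [3]
pos 2: 5 -> fault, frames [3, 5]
pos 3: 1 -> fault, frames [3, 5, 1]
pos 4: 8 -> fault, frames [3, 5, 1, 8]
pos 5: 5 -> hit
pos 6: 1 -> hit
pos 7: 2 -> fault, evict 3, frames [8, 5, 1, 2]
At position 7, page 3 is evicted.

3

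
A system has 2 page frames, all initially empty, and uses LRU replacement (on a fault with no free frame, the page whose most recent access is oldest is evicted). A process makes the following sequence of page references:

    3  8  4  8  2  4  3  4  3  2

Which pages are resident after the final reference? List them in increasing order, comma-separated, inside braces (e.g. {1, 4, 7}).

{2, 3}

3: miss, frames [3]
8: miss, frames [3, 8]
4: miss, evict 3, frames [8, 4]
8: hit
2: miss, evict 4, frames [8, 2]
4: miss, evict 8, frames [2, 4]
3: miss, evict 2, frames [4, 3]
4: hit
3: hit
2: miss, evict 4, frames [3, 2]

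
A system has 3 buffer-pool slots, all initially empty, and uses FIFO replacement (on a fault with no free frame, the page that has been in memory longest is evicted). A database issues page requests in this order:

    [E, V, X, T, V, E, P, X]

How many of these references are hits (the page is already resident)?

E -> miss, frames {E}
V -> miss, frames {E,V}
X -> miss, frames {E,V,X}
T -> miss, evict E, frames {V,X,T}
V -> hit
E -> miss, evict V, frames {X,T,E}
P -> miss, evict X, frames {T,E,P}
X -> miss, evict T, frames {E,P,X}
Hits: 1.

1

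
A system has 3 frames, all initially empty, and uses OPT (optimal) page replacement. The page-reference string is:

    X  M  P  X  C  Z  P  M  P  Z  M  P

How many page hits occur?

X -> fault, frames [X]
M -> fault, frames [X, M]
P -> fault, frames [X, M, P]
X -> hit
C -> fault, evict X, frames [M, P, C]
Z -> fault, evict C, frames [M, P, Z]
P -> hit
M -> hit
P -> hit
Z -> hit
M -> hit
P -> hit
Hits: 7.

7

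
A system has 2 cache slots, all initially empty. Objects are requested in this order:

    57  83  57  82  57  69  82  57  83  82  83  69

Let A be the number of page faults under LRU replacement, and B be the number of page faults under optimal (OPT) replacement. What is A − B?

2

Under LRU: F F . F . F F F F F . F → 9 faults.
Under OPT: F F . F . F . F F . . F → 7 faults.
A − B = 9 − 7 = 2.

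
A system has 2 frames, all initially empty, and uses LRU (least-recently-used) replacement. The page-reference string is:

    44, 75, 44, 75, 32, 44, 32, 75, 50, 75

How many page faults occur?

44 -> miss, frames [44]
75 -> miss, frames [44, 75]
44 -> hit
75 -> hit
32 -> miss, evict 44, frames [75, 32]
44 -> miss, evict 75, frames [32, 44]
32 -> hit
75 -> miss, evict 44, frames [32, 75]
50 -> miss, evict 32, frames [75, 50]
75 -> hit
Page faults: 6.

6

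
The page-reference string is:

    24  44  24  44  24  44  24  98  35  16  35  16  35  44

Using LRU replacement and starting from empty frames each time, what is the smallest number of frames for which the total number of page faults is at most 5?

f=1: 14 faults
f=2: 6 faults
f=3: 6 faults
f=4: 6 faults
f=5: 5 faults
Smallest f with faults ≤ 5 is 5.

5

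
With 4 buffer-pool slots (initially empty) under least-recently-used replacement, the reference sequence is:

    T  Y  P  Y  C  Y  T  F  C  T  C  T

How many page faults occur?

5

T: fault, frames [T]
Y: fault, frames [T, Y]
P: fault, frames [T, Y, P]
Y: hit
C: fault, frames [T, P, Y, C]
Y: hit
T: hit
F: fault, evict P, frames [C, Y, T, F]
C: hit
T: hit
C: hit
T: hit
Page faults: 5.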